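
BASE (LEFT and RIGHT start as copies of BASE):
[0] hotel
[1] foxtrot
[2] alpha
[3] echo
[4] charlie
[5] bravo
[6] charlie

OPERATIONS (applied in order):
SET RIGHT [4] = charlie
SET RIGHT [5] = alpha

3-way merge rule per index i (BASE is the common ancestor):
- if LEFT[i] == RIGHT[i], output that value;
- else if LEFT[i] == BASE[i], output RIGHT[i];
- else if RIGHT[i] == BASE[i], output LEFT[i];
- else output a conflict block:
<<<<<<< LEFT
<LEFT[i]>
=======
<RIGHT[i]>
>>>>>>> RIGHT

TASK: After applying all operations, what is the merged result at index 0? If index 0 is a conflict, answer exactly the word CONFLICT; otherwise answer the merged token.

Final LEFT:  [hotel, foxtrot, alpha, echo, charlie, bravo, charlie]
Final RIGHT: [hotel, foxtrot, alpha, echo, charlie, alpha, charlie]
i=0: L=hotel R=hotel -> agree -> hotel
i=1: L=foxtrot R=foxtrot -> agree -> foxtrot
i=2: L=alpha R=alpha -> agree -> alpha
i=3: L=echo R=echo -> agree -> echo
i=4: L=charlie R=charlie -> agree -> charlie
i=5: L=bravo=BASE, R=alpha -> take RIGHT -> alpha
i=6: L=charlie R=charlie -> agree -> charlie
Index 0 -> hotel

Answer: hotel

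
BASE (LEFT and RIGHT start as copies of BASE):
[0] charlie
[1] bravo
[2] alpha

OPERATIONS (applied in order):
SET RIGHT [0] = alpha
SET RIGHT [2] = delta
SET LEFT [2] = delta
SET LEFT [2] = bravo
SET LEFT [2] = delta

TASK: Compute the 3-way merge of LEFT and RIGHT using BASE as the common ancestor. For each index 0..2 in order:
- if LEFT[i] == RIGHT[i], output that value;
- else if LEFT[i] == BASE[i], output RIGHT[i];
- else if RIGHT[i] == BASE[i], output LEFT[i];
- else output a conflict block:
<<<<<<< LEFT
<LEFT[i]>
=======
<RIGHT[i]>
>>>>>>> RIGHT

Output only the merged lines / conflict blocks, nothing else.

Final LEFT:  [charlie, bravo, delta]
Final RIGHT: [alpha, bravo, delta]
i=0: L=charlie=BASE, R=alpha -> take RIGHT -> alpha
i=1: L=bravo R=bravo -> agree -> bravo
i=2: L=delta R=delta -> agree -> delta

Answer: alpha
bravo
delta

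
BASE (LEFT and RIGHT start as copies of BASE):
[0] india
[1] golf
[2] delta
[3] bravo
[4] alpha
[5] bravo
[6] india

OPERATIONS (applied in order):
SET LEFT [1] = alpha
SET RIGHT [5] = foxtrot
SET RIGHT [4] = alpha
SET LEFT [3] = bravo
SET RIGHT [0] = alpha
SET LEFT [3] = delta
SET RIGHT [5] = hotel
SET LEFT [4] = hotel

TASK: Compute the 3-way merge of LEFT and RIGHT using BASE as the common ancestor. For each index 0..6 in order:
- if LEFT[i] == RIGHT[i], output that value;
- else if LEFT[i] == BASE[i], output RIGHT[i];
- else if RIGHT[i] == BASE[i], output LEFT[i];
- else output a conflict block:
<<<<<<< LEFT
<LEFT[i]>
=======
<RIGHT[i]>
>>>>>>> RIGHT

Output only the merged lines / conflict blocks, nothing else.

Answer: alpha
alpha
delta
delta
hotel
hotel
india

Derivation:
Final LEFT:  [india, alpha, delta, delta, hotel, bravo, india]
Final RIGHT: [alpha, golf, delta, bravo, alpha, hotel, india]
i=0: L=india=BASE, R=alpha -> take RIGHT -> alpha
i=1: L=alpha, R=golf=BASE -> take LEFT -> alpha
i=2: L=delta R=delta -> agree -> delta
i=3: L=delta, R=bravo=BASE -> take LEFT -> delta
i=4: L=hotel, R=alpha=BASE -> take LEFT -> hotel
i=5: L=bravo=BASE, R=hotel -> take RIGHT -> hotel
i=6: L=india R=india -> agree -> india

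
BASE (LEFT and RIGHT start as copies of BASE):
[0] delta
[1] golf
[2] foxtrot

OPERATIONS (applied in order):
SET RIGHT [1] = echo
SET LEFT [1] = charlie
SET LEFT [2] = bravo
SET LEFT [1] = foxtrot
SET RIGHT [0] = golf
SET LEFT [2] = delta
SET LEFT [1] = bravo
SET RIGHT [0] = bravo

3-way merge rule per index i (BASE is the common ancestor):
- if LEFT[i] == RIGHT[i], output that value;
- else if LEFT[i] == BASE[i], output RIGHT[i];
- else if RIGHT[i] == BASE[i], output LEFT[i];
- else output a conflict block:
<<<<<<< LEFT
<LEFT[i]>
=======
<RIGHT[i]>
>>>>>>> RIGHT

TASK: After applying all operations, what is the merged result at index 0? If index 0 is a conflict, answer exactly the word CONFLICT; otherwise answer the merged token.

Final LEFT:  [delta, bravo, delta]
Final RIGHT: [bravo, echo, foxtrot]
i=0: L=delta=BASE, R=bravo -> take RIGHT -> bravo
i=1: BASE=golf L=bravo R=echo all differ -> CONFLICT
i=2: L=delta, R=foxtrot=BASE -> take LEFT -> delta
Index 0 -> bravo

Answer: bravo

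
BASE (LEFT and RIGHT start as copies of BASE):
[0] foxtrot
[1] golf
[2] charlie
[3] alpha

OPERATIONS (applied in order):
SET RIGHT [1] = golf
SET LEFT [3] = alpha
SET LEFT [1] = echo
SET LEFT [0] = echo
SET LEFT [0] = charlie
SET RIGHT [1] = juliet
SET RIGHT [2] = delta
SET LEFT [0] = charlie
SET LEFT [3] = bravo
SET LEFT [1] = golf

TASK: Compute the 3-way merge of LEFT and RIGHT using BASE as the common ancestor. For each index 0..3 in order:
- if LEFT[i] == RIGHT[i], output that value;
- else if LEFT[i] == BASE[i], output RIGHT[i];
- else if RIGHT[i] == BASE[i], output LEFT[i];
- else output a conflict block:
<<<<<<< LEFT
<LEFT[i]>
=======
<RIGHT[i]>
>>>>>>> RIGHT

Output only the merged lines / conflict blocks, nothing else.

Final LEFT:  [charlie, golf, charlie, bravo]
Final RIGHT: [foxtrot, juliet, delta, alpha]
i=0: L=charlie, R=foxtrot=BASE -> take LEFT -> charlie
i=1: L=golf=BASE, R=juliet -> take RIGHT -> juliet
i=2: L=charlie=BASE, R=delta -> take RIGHT -> delta
i=3: L=bravo, R=alpha=BASE -> take LEFT -> bravo

Answer: charlie
juliet
delta
bravo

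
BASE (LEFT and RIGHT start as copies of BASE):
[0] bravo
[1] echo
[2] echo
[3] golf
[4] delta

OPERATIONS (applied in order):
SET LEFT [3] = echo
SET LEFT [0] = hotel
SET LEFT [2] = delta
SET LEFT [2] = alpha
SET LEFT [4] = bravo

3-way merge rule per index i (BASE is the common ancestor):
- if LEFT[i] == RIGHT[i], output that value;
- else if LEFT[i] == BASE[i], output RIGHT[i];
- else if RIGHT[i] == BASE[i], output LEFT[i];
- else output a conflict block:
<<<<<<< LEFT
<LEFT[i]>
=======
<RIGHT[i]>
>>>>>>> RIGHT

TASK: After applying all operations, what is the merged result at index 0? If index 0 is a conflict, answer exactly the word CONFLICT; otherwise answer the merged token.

Final LEFT:  [hotel, echo, alpha, echo, bravo]
Final RIGHT: [bravo, echo, echo, golf, delta]
i=0: L=hotel, R=bravo=BASE -> take LEFT -> hotel
i=1: L=echo R=echo -> agree -> echo
i=2: L=alpha, R=echo=BASE -> take LEFT -> alpha
i=3: L=echo, R=golf=BASE -> take LEFT -> echo
i=4: L=bravo, R=delta=BASE -> take LEFT -> bravo
Index 0 -> hotel

Answer: hotel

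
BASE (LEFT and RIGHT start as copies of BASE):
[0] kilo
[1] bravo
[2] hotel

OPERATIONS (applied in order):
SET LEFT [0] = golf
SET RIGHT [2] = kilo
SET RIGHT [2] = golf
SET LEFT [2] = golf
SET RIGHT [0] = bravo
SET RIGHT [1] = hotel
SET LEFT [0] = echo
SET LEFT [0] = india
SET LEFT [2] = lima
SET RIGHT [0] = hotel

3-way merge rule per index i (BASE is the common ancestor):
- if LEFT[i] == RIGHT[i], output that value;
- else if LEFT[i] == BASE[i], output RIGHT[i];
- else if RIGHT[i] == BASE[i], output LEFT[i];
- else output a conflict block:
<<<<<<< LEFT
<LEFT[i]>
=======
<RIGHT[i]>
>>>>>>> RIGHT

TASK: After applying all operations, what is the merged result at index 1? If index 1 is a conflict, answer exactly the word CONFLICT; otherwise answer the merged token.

Final LEFT:  [india, bravo, lima]
Final RIGHT: [hotel, hotel, golf]
i=0: BASE=kilo L=india R=hotel all differ -> CONFLICT
i=1: L=bravo=BASE, R=hotel -> take RIGHT -> hotel
i=2: BASE=hotel L=lima R=golf all differ -> CONFLICT
Index 1 -> hotel

Answer: hotel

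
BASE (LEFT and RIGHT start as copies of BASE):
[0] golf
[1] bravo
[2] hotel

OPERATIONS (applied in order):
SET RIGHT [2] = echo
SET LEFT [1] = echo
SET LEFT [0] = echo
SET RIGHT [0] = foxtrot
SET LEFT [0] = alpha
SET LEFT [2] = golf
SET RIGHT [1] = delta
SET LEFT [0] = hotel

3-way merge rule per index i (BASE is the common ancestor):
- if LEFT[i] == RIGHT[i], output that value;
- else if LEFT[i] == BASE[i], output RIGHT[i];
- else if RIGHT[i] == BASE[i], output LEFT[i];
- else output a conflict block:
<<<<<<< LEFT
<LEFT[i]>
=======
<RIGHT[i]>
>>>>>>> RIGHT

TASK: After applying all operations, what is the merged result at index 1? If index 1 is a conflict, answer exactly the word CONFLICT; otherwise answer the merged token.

Answer: CONFLICT

Derivation:
Final LEFT:  [hotel, echo, golf]
Final RIGHT: [foxtrot, delta, echo]
i=0: BASE=golf L=hotel R=foxtrot all differ -> CONFLICT
i=1: BASE=bravo L=echo R=delta all differ -> CONFLICT
i=2: BASE=hotel L=golf R=echo all differ -> CONFLICT
Index 1 -> CONFLICT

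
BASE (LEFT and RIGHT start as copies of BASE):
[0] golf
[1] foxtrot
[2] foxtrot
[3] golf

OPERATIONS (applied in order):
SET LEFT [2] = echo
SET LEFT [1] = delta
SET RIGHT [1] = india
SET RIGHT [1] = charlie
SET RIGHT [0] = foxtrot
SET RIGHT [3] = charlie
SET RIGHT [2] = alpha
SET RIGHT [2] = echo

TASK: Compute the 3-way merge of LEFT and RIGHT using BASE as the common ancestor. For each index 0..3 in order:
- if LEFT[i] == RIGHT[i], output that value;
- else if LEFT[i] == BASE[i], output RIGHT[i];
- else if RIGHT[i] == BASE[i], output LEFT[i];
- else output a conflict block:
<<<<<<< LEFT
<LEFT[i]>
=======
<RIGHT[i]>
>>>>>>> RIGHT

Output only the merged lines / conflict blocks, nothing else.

Final LEFT:  [golf, delta, echo, golf]
Final RIGHT: [foxtrot, charlie, echo, charlie]
i=0: L=golf=BASE, R=foxtrot -> take RIGHT -> foxtrot
i=1: BASE=foxtrot L=delta R=charlie all differ -> CONFLICT
i=2: L=echo R=echo -> agree -> echo
i=3: L=golf=BASE, R=charlie -> take RIGHT -> charlie

Answer: foxtrot
<<<<<<< LEFT
delta
=======
charlie
>>>>>>> RIGHT
echo
charlie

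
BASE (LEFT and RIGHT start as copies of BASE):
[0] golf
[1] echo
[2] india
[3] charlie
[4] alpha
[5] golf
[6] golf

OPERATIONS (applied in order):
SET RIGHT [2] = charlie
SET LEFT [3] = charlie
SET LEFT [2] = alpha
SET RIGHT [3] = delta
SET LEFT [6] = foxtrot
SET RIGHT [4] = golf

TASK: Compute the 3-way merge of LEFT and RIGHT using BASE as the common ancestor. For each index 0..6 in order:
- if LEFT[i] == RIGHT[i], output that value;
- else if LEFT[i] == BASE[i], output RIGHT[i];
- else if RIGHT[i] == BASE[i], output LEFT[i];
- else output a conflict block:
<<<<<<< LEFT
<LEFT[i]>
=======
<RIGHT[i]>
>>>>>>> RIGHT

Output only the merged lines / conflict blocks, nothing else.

Final LEFT:  [golf, echo, alpha, charlie, alpha, golf, foxtrot]
Final RIGHT: [golf, echo, charlie, delta, golf, golf, golf]
i=0: L=golf R=golf -> agree -> golf
i=1: L=echo R=echo -> agree -> echo
i=2: BASE=india L=alpha R=charlie all differ -> CONFLICT
i=3: L=charlie=BASE, R=delta -> take RIGHT -> delta
i=4: L=alpha=BASE, R=golf -> take RIGHT -> golf
i=5: L=golf R=golf -> agree -> golf
i=6: L=foxtrot, R=golf=BASE -> take LEFT -> foxtrot

Answer: golf
echo
<<<<<<< LEFT
alpha
=======
charlie
>>>>>>> RIGHT
delta
golf
golf
foxtrot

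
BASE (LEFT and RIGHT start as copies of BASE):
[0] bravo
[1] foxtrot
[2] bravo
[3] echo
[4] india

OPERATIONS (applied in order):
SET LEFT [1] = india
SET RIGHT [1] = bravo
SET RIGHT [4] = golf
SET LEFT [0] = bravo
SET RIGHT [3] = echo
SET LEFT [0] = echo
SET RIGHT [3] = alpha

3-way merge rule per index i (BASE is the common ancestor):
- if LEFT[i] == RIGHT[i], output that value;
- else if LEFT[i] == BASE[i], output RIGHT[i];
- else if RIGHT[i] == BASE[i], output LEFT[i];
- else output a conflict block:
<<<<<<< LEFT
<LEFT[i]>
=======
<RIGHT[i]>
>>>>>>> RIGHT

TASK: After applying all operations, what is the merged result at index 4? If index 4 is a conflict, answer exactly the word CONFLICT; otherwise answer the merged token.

Answer: golf

Derivation:
Final LEFT:  [echo, india, bravo, echo, india]
Final RIGHT: [bravo, bravo, bravo, alpha, golf]
i=0: L=echo, R=bravo=BASE -> take LEFT -> echo
i=1: BASE=foxtrot L=india R=bravo all differ -> CONFLICT
i=2: L=bravo R=bravo -> agree -> bravo
i=3: L=echo=BASE, R=alpha -> take RIGHT -> alpha
i=4: L=india=BASE, R=golf -> take RIGHT -> golf
Index 4 -> golf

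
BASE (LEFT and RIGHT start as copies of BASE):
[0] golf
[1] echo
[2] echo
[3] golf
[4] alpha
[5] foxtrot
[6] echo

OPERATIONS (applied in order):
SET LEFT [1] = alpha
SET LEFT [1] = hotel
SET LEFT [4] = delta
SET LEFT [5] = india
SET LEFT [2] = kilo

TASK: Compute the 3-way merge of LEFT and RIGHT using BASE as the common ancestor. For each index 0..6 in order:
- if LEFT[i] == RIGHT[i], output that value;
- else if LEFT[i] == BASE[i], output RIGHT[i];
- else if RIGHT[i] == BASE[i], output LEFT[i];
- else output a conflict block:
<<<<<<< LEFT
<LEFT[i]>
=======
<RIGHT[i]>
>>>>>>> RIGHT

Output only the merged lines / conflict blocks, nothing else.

Final LEFT:  [golf, hotel, kilo, golf, delta, india, echo]
Final RIGHT: [golf, echo, echo, golf, alpha, foxtrot, echo]
i=0: L=golf R=golf -> agree -> golf
i=1: L=hotel, R=echo=BASE -> take LEFT -> hotel
i=2: L=kilo, R=echo=BASE -> take LEFT -> kilo
i=3: L=golf R=golf -> agree -> golf
i=4: L=delta, R=alpha=BASE -> take LEFT -> delta
i=5: L=india, R=foxtrot=BASE -> take LEFT -> india
i=6: L=echo R=echo -> agree -> echo

Answer: golf
hotel
kilo
golf
delta
india
echo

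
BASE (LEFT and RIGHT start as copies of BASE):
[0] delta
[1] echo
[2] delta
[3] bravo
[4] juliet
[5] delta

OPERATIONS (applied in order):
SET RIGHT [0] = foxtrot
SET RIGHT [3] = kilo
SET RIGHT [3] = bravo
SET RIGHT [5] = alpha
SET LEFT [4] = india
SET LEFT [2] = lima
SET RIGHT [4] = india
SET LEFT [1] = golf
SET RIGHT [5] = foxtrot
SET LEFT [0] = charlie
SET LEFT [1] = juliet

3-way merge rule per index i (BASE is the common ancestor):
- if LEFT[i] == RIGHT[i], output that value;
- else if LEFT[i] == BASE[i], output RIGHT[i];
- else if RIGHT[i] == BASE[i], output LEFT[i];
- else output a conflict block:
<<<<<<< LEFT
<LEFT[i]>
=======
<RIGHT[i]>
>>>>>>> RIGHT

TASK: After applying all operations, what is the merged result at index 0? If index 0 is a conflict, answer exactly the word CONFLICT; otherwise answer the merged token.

Final LEFT:  [charlie, juliet, lima, bravo, india, delta]
Final RIGHT: [foxtrot, echo, delta, bravo, india, foxtrot]
i=0: BASE=delta L=charlie R=foxtrot all differ -> CONFLICT
i=1: L=juliet, R=echo=BASE -> take LEFT -> juliet
i=2: L=lima, R=delta=BASE -> take LEFT -> lima
i=3: L=bravo R=bravo -> agree -> bravo
i=4: L=india R=india -> agree -> india
i=5: L=delta=BASE, R=foxtrot -> take RIGHT -> foxtrot
Index 0 -> CONFLICT

Answer: CONFLICT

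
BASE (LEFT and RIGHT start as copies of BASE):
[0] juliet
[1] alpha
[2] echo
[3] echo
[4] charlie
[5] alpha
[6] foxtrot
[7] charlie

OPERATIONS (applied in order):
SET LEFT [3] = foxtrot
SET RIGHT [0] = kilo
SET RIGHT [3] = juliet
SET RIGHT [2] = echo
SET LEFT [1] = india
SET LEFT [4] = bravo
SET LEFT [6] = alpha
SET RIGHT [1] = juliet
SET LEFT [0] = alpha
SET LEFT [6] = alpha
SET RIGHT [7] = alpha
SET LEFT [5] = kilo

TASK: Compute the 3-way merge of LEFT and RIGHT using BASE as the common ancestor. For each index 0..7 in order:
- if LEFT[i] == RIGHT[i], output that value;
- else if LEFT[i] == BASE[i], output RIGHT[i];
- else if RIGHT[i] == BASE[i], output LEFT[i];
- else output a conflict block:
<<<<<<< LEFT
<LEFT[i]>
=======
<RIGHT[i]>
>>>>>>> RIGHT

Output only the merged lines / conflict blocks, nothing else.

Answer: <<<<<<< LEFT
alpha
=======
kilo
>>>>>>> RIGHT
<<<<<<< LEFT
india
=======
juliet
>>>>>>> RIGHT
echo
<<<<<<< LEFT
foxtrot
=======
juliet
>>>>>>> RIGHT
bravo
kilo
alpha
alpha

Derivation:
Final LEFT:  [alpha, india, echo, foxtrot, bravo, kilo, alpha, charlie]
Final RIGHT: [kilo, juliet, echo, juliet, charlie, alpha, foxtrot, alpha]
i=0: BASE=juliet L=alpha R=kilo all differ -> CONFLICT
i=1: BASE=alpha L=india R=juliet all differ -> CONFLICT
i=2: L=echo R=echo -> agree -> echo
i=3: BASE=echo L=foxtrot R=juliet all differ -> CONFLICT
i=4: L=bravo, R=charlie=BASE -> take LEFT -> bravo
i=5: L=kilo, R=alpha=BASE -> take LEFT -> kilo
i=6: L=alpha, R=foxtrot=BASE -> take LEFT -> alpha
i=7: L=charlie=BASE, R=alpha -> take RIGHT -> alpha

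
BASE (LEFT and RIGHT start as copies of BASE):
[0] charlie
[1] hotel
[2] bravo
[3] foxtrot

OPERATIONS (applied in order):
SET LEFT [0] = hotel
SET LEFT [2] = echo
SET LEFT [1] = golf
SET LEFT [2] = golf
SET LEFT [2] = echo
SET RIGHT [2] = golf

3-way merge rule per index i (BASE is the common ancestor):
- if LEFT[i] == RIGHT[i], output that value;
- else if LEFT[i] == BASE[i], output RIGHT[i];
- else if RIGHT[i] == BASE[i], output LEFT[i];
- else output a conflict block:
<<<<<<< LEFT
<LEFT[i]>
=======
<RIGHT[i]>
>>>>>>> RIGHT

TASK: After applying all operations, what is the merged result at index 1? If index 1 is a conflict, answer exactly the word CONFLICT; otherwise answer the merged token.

Answer: golf

Derivation:
Final LEFT:  [hotel, golf, echo, foxtrot]
Final RIGHT: [charlie, hotel, golf, foxtrot]
i=0: L=hotel, R=charlie=BASE -> take LEFT -> hotel
i=1: L=golf, R=hotel=BASE -> take LEFT -> golf
i=2: BASE=bravo L=echo R=golf all differ -> CONFLICT
i=3: L=foxtrot R=foxtrot -> agree -> foxtrot
Index 1 -> golf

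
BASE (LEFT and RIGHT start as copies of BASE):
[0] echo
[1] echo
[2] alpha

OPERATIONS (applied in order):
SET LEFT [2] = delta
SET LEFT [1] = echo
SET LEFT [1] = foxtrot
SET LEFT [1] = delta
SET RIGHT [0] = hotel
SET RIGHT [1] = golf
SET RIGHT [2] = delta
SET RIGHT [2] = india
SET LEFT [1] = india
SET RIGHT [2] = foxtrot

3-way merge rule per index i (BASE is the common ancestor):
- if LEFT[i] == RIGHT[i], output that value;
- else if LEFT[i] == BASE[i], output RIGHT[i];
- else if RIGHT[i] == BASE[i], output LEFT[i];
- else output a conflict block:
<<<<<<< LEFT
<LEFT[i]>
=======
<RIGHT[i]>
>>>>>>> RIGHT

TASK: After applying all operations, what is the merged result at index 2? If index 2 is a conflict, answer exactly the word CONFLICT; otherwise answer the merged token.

Final LEFT:  [echo, india, delta]
Final RIGHT: [hotel, golf, foxtrot]
i=0: L=echo=BASE, R=hotel -> take RIGHT -> hotel
i=1: BASE=echo L=india R=golf all differ -> CONFLICT
i=2: BASE=alpha L=delta R=foxtrot all differ -> CONFLICT
Index 2 -> CONFLICT

Answer: CONFLICT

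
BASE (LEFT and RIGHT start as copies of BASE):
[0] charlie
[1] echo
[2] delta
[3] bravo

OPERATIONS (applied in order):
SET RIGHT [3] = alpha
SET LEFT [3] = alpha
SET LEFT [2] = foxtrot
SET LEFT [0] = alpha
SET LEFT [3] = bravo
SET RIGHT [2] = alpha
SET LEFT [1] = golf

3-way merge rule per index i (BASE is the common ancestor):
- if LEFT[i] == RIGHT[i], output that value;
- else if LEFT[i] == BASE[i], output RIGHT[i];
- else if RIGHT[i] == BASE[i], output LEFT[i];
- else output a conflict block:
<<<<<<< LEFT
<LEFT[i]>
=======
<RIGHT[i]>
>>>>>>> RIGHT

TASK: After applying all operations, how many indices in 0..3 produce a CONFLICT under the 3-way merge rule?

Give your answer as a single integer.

Final LEFT:  [alpha, golf, foxtrot, bravo]
Final RIGHT: [charlie, echo, alpha, alpha]
i=0: L=alpha, R=charlie=BASE -> take LEFT -> alpha
i=1: L=golf, R=echo=BASE -> take LEFT -> golf
i=2: BASE=delta L=foxtrot R=alpha all differ -> CONFLICT
i=3: L=bravo=BASE, R=alpha -> take RIGHT -> alpha
Conflict count: 1

Answer: 1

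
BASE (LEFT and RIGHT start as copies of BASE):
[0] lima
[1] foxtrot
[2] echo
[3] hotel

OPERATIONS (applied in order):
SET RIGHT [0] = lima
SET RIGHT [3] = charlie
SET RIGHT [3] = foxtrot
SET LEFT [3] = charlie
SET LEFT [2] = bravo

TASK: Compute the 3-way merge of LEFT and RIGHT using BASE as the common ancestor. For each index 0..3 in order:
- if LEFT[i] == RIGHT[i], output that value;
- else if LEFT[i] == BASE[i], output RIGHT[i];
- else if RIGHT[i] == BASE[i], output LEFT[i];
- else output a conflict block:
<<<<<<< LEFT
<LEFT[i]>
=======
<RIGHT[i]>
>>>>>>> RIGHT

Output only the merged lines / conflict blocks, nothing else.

Final LEFT:  [lima, foxtrot, bravo, charlie]
Final RIGHT: [lima, foxtrot, echo, foxtrot]
i=0: L=lima R=lima -> agree -> lima
i=1: L=foxtrot R=foxtrot -> agree -> foxtrot
i=2: L=bravo, R=echo=BASE -> take LEFT -> bravo
i=3: BASE=hotel L=charlie R=foxtrot all differ -> CONFLICT

Answer: lima
foxtrot
bravo
<<<<<<< LEFT
charlie
=======
foxtrot
>>>>>>> RIGHT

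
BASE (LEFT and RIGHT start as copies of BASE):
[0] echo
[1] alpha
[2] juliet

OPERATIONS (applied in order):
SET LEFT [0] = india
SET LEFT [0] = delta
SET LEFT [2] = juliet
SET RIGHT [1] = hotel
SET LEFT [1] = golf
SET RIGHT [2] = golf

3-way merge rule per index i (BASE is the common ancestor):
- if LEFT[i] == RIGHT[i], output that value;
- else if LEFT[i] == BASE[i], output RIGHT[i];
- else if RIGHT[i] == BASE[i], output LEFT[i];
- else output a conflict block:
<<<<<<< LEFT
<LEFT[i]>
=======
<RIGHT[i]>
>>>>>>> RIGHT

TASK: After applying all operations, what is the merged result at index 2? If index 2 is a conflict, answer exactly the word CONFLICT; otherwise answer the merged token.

Final LEFT:  [delta, golf, juliet]
Final RIGHT: [echo, hotel, golf]
i=0: L=delta, R=echo=BASE -> take LEFT -> delta
i=1: BASE=alpha L=golf R=hotel all differ -> CONFLICT
i=2: L=juliet=BASE, R=golf -> take RIGHT -> golf
Index 2 -> golf

Answer: golf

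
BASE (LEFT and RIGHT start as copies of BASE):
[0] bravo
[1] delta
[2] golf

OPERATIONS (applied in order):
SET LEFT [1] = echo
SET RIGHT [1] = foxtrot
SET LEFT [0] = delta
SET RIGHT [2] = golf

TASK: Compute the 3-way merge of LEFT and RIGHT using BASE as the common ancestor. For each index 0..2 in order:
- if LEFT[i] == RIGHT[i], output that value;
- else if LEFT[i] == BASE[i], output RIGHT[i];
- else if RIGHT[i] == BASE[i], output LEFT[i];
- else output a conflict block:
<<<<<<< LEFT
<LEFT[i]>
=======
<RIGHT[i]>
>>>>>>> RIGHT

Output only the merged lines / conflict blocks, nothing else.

Answer: delta
<<<<<<< LEFT
echo
=======
foxtrot
>>>>>>> RIGHT
golf

Derivation:
Final LEFT:  [delta, echo, golf]
Final RIGHT: [bravo, foxtrot, golf]
i=0: L=delta, R=bravo=BASE -> take LEFT -> delta
i=1: BASE=delta L=echo R=foxtrot all differ -> CONFLICT
i=2: L=golf R=golf -> agree -> golf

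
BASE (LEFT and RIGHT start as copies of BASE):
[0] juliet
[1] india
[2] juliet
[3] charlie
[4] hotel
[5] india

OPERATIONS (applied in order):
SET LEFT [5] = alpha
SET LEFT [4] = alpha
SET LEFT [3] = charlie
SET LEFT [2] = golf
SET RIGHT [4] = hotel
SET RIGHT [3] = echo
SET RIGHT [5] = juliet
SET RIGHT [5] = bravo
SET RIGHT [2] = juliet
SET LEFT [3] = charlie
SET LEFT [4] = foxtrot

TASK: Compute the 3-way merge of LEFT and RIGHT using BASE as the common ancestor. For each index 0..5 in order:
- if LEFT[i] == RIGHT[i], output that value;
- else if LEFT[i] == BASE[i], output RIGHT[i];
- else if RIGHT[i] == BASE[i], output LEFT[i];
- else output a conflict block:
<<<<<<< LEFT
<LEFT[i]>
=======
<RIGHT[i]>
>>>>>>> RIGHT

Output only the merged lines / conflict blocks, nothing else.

Answer: juliet
india
golf
echo
foxtrot
<<<<<<< LEFT
alpha
=======
bravo
>>>>>>> RIGHT

Derivation:
Final LEFT:  [juliet, india, golf, charlie, foxtrot, alpha]
Final RIGHT: [juliet, india, juliet, echo, hotel, bravo]
i=0: L=juliet R=juliet -> agree -> juliet
i=1: L=india R=india -> agree -> india
i=2: L=golf, R=juliet=BASE -> take LEFT -> golf
i=3: L=charlie=BASE, R=echo -> take RIGHT -> echo
i=4: L=foxtrot, R=hotel=BASE -> take LEFT -> foxtrot
i=5: BASE=india L=alpha R=bravo all differ -> CONFLICT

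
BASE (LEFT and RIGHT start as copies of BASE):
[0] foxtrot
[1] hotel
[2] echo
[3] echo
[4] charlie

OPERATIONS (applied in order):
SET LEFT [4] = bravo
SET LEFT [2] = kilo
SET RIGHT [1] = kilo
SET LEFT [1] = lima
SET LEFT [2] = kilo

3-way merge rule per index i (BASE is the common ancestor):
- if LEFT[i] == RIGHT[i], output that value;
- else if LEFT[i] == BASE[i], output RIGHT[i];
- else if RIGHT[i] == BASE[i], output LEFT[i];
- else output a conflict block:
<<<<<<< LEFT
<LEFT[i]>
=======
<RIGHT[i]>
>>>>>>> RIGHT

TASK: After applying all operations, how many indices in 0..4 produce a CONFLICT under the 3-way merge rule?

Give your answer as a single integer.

Final LEFT:  [foxtrot, lima, kilo, echo, bravo]
Final RIGHT: [foxtrot, kilo, echo, echo, charlie]
i=0: L=foxtrot R=foxtrot -> agree -> foxtrot
i=1: BASE=hotel L=lima R=kilo all differ -> CONFLICT
i=2: L=kilo, R=echo=BASE -> take LEFT -> kilo
i=3: L=echo R=echo -> agree -> echo
i=4: L=bravo, R=charlie=BASE -> take LEFT -> bravo
Conflict count: 1

Answer: 1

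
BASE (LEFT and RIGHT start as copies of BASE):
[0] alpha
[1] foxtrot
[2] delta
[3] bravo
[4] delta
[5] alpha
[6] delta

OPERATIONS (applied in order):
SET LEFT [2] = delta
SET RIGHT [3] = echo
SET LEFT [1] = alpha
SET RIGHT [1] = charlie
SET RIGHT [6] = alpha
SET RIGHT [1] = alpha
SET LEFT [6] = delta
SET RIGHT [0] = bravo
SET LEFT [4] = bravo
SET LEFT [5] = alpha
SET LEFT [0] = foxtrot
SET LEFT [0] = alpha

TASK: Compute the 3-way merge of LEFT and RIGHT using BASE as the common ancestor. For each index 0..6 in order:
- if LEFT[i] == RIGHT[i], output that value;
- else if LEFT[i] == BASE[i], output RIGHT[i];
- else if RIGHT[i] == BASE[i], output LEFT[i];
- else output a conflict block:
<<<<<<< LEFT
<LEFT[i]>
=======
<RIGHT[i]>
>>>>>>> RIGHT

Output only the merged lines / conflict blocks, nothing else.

Final LEFT:  [alpha, alpha, delta, bravo, bravo, alpha, delta]
Final RIGHT: [bravo, alpha, delta, echo, delta, alpha, alpha]
i=0: L=alpha=BASE, R=bravo -> take RIGHT -> bravo
i=1: L=alpha R=alpha -> agree -> alpha
i=2: L=delta R=delta -> agree -> delta
i=3: L=bravo=BASE, R=echo -> take RIGHT -> echo
i=4: L=bravo, R=delta=BASE -> take LEFT -> bravo
i=5: L=alpha R=alpha -> agree -> alpha
i=6: L=delta=BASE, R=alpha -> take RIGHT -> alpha

Answer: bravo
alpha
delta
echo
bravo
alpha
alpha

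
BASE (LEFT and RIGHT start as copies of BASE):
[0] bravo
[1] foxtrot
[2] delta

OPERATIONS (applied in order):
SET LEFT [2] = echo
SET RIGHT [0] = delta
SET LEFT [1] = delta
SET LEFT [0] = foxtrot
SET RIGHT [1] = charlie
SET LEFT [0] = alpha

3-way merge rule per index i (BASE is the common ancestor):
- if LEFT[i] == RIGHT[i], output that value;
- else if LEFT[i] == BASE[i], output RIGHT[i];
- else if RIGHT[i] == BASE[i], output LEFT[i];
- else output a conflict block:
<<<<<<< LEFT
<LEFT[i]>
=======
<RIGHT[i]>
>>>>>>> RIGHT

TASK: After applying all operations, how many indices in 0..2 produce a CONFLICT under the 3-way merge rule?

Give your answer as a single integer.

Answer: 2

Derivation:
Final LEFT:  [alpha, delta, echo]
Final RIGHT: [delta, charlie, delta]
i=0: BASE=bravo L=alpha R=delta all differ -> CONFLICT
i=1: BASE=foxtrot L=delta R=charlie all differ -> CONFLICT
i=2: L=echo, R=delta=BASE -> take LEFT -> echo
Conflict count: 2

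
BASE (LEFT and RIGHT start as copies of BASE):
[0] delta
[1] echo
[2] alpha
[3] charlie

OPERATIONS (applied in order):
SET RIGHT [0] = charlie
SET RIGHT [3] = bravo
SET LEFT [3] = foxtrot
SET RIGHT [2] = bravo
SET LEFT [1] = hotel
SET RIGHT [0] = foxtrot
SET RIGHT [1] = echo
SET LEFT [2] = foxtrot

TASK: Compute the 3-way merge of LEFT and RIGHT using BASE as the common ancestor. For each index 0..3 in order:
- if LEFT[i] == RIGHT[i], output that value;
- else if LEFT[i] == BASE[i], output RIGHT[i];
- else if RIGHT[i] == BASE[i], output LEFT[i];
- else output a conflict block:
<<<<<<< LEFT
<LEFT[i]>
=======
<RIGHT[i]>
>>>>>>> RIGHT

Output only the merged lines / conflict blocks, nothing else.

Final LEFT:  [delta, hotel, foxtrot, foxtrot]
Final RIGHT: [foxtrot, echo, bravo, bravo]
i=0: L=delta=BASE, R=foxtrot -> take RIGHT -> foxtrot
i=1: L=hotel, R=echo=BASE -> take LEFT -> hotel
i=2: BASE=alpha L=foxtrot R=bravo all differ -> CONFLICT
i=3: BASE=charlie L=foxtrot R=bravo all differ -> CONFLICT

Answer: foxtrot
hotel
<<<<<<< LEFT
foxtrot
=======
bravo
>>>>>>> RIGHT
<<<<<<< LEFT
foxtrot
=======
bravo
>>>>>>> RIGHT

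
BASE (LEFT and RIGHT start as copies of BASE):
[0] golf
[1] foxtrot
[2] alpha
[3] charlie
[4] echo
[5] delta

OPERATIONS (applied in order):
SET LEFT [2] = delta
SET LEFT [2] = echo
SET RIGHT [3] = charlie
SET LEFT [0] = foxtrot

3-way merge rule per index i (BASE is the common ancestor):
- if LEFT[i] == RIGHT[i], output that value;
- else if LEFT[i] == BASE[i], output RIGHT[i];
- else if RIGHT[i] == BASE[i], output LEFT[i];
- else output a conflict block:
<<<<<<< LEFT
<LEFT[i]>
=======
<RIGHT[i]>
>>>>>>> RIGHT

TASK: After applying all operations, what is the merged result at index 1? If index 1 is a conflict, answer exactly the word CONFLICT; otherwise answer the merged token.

Final LEFT:  [foxtrot, foxtrot, echo, charlie, echo, delta]
Final RIGHT: [golf, foxtrot, alpha, charlie, echo, delta]
i=0: L=foxtrot, R=golf=BASE -> take LEFT -> foxtrot
i=1: L=foxtrot R=foxtrot -> agree -> foxtrot
i=2: L=echo, R=alpha=BASE -> take LEFT -> echo
i=3: L=charlie R=charlie -> agree -> charlie
i=4: L=echo R=echo -> agree -> echo
i=5: L=delta R=delta -> agree -> delta
Index 1 -> foxtrot

Answer: foxtrot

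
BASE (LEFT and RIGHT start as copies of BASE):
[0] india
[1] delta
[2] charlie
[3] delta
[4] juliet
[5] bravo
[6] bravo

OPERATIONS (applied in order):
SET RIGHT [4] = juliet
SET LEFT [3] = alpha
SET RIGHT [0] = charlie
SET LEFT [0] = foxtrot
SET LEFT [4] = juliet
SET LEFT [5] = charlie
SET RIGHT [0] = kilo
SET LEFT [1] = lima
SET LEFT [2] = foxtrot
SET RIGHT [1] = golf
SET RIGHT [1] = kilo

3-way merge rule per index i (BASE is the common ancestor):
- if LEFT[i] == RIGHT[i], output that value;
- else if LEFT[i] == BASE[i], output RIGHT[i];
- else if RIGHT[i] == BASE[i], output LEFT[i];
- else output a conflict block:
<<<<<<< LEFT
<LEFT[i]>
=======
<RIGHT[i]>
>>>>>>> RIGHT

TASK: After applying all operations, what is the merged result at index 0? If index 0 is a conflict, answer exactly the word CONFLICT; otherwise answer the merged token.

Answer: CONFLICT

Derivation:
Final LEFT:  [foxtrot, lima, foxtrot, alpha, juliet, charlie, bravo]
Final RIGHT: [kilo, kilo, charlie, delta, juliet, bravo, bravo]
i=0: BASE=india L=foxtrot R=kilo all differ -> CONFLICT
i=1: BASE=delta L=lima R=kilo all differ -> CONFLICT
i=2: L=foxtrot, R=charlie=BASE -> take LEFT -> foxtrot
i=3: L=alpha, R=delta=BASE -> take LEFT -> alpha
i=4: L=juliet R=juliet -> agree -> juliet
i=5: L=charlie, R=bravo=BASE -> take LEFT -> charlie
i=6: L=bravo R=bravo -> agree -> bravo
Index 0 -> CONFLICT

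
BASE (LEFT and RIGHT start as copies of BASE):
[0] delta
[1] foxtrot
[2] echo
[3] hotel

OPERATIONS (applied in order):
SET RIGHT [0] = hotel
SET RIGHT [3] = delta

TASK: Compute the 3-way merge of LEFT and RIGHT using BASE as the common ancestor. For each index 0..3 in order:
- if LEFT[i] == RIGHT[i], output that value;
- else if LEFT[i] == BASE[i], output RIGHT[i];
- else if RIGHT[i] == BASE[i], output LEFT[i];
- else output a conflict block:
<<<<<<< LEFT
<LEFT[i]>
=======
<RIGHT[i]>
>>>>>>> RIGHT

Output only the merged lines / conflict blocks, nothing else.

Answer: hotel
foxtrot
echo
delta

Derivation:
Final LEFT:  [delta, foxtrot, echo, hotel]
Final RIGHT: [hotel, foxtrot, echo, delta]
i=0: L=delta=BASE, R=hotel -> take RIGHT -> hotel
i=1: L=foxtrot R=foxtrot -> agree -> foxtrot
i=2: L=echo R=echo -> agree -> echo
i=3: L=hotel=BASE, R=delta -> take RIGHT -> delta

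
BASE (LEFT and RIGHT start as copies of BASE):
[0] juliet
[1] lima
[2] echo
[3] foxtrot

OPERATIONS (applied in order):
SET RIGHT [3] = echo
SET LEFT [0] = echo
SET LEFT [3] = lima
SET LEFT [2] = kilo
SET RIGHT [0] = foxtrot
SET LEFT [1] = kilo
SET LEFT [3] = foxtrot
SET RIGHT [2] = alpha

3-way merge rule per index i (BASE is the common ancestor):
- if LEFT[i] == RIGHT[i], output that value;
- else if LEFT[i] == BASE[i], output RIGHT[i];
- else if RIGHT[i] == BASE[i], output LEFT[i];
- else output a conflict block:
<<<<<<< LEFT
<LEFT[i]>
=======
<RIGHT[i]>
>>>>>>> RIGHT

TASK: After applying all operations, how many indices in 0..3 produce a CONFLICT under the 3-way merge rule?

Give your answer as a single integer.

Final LEFT:  [echo, kilo, kilo, foxtrot]
Final RIGHT: [foxtrot, lima, alpha, echo]
i=0: BASE=juliet L=echo R=foxtrot all differ -> CONFLICT
i=1: L=kilo, R=lima=BASE -> take LEFT -> kilo
i=2: BASE=echo L=kilo R=alpha all differ -> CONFLICT
i=3: L=foxtrot=BASE, R=echo -> take RIGHT -> echo
Conflict count: 2

Answer: 2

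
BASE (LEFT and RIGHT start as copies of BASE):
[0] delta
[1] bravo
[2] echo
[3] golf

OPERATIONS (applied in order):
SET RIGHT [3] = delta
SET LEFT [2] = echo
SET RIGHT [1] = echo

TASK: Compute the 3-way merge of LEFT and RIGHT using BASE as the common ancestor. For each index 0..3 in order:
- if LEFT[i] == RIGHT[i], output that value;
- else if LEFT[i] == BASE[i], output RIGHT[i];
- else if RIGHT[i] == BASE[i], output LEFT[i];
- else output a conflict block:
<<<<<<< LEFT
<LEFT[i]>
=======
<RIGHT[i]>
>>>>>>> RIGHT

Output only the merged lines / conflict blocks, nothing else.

Answer: delta
echo
echo
delta

Derivation:
Final LEFT:  [delta, bravo, echo, golf]
Final RIGHT: [delta, echo, echo, delta]
i=0: L=delta R=delta -> agree -> delta
i=1: L=bravo=BASE, R=echo -> take RIGHT -> echo
i=2: L=echo R=echo -> agree -> echo
i=3: L=golf=BASE, R=delta -> take RIGHT -> delta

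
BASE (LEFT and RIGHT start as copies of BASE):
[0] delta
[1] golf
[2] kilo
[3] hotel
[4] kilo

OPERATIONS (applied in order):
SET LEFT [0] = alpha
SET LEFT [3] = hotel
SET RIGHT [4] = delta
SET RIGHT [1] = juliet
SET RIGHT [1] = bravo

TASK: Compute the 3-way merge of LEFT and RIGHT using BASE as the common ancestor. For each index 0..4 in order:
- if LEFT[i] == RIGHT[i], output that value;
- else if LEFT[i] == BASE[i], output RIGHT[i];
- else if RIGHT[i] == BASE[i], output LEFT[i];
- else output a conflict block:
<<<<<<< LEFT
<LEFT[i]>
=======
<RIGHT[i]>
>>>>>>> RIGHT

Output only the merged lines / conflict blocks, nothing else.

Answer: alpha
bravo
kilo
hotel
delta

Derivation:
Final LEFT:  [alpha, golf, kilo, hotel, kilo]
Final RIGHT: [delta, bravo, kilo, hotel, delta]
i=0: L=alpha, R=delta=BASE -> take LEFT -> alpha
i=1: L=golf=BASE, R=bravo -> take RIGHT -> bravo
i=2: L=kilo R=kilo -> agree -> kilo
i=3: L=hotel R=hotel -> agree -> hotel
i=4: L=kilo=BASE, R=delta -> take RIGHT -> delta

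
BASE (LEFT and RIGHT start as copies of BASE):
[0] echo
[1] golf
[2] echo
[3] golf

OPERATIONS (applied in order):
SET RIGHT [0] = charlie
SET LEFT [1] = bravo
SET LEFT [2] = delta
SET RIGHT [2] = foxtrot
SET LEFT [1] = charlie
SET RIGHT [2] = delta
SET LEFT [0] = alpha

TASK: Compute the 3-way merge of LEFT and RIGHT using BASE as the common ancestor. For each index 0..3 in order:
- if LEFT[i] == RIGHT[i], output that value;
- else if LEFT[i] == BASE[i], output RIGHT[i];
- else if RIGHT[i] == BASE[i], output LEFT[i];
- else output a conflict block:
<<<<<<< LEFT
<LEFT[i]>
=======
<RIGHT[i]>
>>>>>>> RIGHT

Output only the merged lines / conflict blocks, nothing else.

Final LEFT:  [alpha, charlie, delta, golf]
Final RIGHT: [charlie, golf, delta, golf]
i=0: BASE=echo L=alpha R=charlie all differ -> CONFLICT
i=1: L=charlie, R=golf=BASE -> take LEFT -> charlie
i=2: L=delta R=delta -> agree -> delta
i=3: L=golf R=golf -> agree -> golf

Answer: <<<<<<< LEFT
alpha
=======
charlie
>>>>>>> RIGHT
charlie
delta
golf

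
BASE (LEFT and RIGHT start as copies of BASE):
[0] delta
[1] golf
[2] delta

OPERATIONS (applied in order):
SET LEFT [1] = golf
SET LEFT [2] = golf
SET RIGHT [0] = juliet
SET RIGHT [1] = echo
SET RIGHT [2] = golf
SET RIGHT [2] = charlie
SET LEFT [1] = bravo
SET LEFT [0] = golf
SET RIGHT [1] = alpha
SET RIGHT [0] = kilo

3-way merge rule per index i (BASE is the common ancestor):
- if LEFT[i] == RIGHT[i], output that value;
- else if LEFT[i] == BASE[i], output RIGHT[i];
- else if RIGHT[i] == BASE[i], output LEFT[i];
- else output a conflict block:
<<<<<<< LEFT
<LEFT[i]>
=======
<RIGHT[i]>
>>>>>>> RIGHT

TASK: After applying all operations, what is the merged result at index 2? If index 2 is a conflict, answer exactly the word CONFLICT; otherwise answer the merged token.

Answer: CONFLICT

Derivation:
Final LEFT:  [golf, bravo, golf]
Final RIGHT: [kilo, alpha, charlie]
i=0: BASE=delta L=golf R=kilo all differ -> CONFLICT
i=1: BASE=golf L=bravo R=alpha all differ -> CONFLICT
i=2: BASE=delta L=golf R=charlie all differ -> CONFLICT
Index 2 -> CONFLICT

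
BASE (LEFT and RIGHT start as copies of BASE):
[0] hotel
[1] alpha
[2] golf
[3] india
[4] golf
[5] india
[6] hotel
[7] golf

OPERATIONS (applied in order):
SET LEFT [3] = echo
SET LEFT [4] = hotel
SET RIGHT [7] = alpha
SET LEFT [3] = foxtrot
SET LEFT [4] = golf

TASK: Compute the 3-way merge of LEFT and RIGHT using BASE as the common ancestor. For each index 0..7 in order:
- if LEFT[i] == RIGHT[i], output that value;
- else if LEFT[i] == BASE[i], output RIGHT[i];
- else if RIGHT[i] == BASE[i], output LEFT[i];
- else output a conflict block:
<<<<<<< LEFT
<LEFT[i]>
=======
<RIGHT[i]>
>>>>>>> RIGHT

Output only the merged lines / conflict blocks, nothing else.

Final LEFT:  [hotel, alpha, golf, foxtrot, golf, india, hotel, golf]
Final RIGHT: [hotel, alpha, golf, india, golf, india, hotel, alpha]
i=0: L=hotel R=hotel -> agree -> hotel
i=1: L=alpha R=alpha -> agree -> alpha
i=2: L=golf R=golf -> agree -> golf
i=3: L=foxtrot, R=india=BASE -> take LEFT -> foxtrot
i=4: L=golf R=golf -> agree -> golf
i=5: L=india R=india -> agree -> india
i=6: L=hotel R=hotel -> agree -> hotel
i=7: L=golf=BASE, R=alpha -> take RIGHT -> alpha

Answer: hotel
alpha
golf
foxtrot
golf
india
hotel
alpha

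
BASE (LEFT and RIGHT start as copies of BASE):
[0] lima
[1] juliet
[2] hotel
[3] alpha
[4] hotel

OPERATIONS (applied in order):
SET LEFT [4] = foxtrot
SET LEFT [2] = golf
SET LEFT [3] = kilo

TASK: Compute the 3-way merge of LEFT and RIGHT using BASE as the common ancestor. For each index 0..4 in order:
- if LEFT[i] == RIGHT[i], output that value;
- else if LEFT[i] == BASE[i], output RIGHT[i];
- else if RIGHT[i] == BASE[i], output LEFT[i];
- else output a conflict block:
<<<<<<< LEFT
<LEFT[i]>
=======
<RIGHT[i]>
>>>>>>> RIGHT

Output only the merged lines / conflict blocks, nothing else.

Answer: lima
juliet
golf
kilo
foxtrot

Derivation:
Final LEFT:  [lima, juliet, golf, kilo, foxtrot]
Final RIGHT: [lima, juliet, hotel, alpha, hotel]
i=0: L=lima R=lima -> agree -> lima
i=1: L=juliet R=juliet -> agree -> juliet
i=2: L=golf, R=hotel=BASE -> take LEFT -> golf
i=3: L=kilo, R=alpha=BASE -> take LEFT -> kilo
i=4: L=foxtrot, R=hotel=BASE -> take LEFT -> foxtrot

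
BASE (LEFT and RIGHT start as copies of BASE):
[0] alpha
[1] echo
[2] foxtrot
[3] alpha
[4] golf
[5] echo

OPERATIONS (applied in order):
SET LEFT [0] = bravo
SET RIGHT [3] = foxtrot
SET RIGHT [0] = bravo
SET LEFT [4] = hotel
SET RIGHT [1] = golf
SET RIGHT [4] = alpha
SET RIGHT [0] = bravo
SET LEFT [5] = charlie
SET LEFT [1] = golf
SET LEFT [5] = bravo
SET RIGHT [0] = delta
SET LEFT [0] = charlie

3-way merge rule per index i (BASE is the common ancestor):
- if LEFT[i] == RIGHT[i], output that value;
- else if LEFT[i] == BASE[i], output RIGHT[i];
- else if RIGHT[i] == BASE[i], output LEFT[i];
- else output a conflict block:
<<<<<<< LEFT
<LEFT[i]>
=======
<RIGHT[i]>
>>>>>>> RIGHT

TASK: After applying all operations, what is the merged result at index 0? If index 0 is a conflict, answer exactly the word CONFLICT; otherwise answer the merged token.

Answer: CONFLICT

Derivation:
Final LEFT:  [charlie, golf, foxtrot, alpha, hotel, bravo]
Final RIGHT: [delta, golf, foxtrot, foxtrot, alpha, echo]
i=0: BASE=alpha L=charlie R=delta all differ -> CONFLICT
i=1: L=golf R=golf -> agree -> golf
i=2: L=foxtrot R=foxtrot -> agree -> foxtrot
i=3: L=alpha=BASE, R=foxtrot -> take RIGHT -> foxtrot
i=4: BASE=golf L=hotel R=alpha all differ -> CONFLICT
i=5: L=bravo, R=echo=BASE -> take LEFT -> bravo
Index 0 -> CONFLICT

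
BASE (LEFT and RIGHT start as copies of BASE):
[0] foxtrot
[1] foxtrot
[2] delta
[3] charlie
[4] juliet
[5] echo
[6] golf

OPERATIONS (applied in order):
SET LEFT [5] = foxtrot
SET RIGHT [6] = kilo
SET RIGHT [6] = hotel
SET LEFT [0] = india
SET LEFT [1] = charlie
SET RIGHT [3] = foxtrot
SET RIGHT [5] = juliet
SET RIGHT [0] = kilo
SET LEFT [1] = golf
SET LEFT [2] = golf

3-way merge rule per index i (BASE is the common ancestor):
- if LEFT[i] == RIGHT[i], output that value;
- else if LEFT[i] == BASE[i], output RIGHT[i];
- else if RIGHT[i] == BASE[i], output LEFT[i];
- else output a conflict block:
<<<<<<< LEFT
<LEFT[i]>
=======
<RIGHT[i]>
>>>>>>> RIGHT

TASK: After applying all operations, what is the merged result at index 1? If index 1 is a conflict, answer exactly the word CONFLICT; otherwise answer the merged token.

Answer: golf

Derivation:
Final LEFT:  [india, golf, golf, charlie, juliet, foxtrot, golf]
Final RIGHT: [kilo, foxtrot, delta, foxtrot, juliet, juliet, hotel]
i=0: BASE=foxtrot L=india R=kilo all differ -> CONFLICT
i=1: L=golf, R=foxtrot=BASE -> take LEFT -> golf
i=2: L=golf, R=delta=BASE -> take LEFT -> golf
i=3: L=charlie=BASE, R=foxtrot -> take RIGHT -> foxtrot
i=4: L=juliet R=juliet -> agree -> juliet
i=5: BASE=echo L=foxtrot R=juliet all differ -> CONFLICT
i=6: L=golf=BASE, R=hotel -> take RIGHT -> hotel
Index 1 -> golf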